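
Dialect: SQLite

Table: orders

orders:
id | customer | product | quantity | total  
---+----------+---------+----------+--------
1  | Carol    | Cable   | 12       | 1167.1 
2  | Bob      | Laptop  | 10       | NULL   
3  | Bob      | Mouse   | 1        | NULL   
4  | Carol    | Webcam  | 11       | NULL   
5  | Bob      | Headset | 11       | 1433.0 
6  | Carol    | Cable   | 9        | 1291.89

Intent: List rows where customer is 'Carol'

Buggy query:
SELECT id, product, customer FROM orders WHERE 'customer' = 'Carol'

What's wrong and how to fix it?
Bug: Single quotes denote string literals in SQL; the column name is being compared as a constant string

Fix: Reference the column as customer without single quotes

Corrected query:
SELECT id, product, customer FROM orders WHERE customer = 'Carol'

Result:
id | product | customer
---+---------+---------
1  | Cable   | Carol   
4  | Webcam  | Carol   
6  | Cable   | Carol   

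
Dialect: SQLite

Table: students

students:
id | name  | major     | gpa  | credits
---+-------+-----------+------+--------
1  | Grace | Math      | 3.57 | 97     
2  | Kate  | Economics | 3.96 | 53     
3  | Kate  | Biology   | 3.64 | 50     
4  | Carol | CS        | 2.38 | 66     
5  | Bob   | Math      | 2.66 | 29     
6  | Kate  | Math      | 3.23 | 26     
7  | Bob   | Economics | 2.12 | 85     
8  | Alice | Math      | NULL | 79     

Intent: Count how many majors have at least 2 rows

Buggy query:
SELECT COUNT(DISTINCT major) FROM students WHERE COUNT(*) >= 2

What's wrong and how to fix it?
Bug: COUNT(*) cannot appear in WHERE; the per-group count doesn't exist yet

Fix: Use a subquery that GROUPs and filters with HAVING, then count its rows

Corrected query:
SELECT COUNT(*) FROM (SELECT major FROM students GROUP BY major HAVING COUNT(*) >= 2)

Result:
COUNT(*)
--------
2       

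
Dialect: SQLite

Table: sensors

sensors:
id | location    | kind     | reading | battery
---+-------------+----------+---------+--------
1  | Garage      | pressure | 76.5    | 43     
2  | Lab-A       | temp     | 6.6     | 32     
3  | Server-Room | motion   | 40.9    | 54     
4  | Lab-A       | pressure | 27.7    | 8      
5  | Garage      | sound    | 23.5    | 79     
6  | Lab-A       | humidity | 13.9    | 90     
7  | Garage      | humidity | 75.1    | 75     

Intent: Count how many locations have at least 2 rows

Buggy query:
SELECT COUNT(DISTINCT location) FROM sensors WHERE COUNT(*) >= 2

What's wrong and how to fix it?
Bug: COUNT(*) cannot appear in WHERE; the per-group count doesn't exist yet

Fix: Group first with HAVING COUNT(*) >= 2, then COUNT the resulting groups

Corrected query:
SELECT COUNT(*) FROM (SELECT location FROM sensors GROUP BY location HAVING COUNT(*) >= 2)

Result:
COUNT(*)
--------
2       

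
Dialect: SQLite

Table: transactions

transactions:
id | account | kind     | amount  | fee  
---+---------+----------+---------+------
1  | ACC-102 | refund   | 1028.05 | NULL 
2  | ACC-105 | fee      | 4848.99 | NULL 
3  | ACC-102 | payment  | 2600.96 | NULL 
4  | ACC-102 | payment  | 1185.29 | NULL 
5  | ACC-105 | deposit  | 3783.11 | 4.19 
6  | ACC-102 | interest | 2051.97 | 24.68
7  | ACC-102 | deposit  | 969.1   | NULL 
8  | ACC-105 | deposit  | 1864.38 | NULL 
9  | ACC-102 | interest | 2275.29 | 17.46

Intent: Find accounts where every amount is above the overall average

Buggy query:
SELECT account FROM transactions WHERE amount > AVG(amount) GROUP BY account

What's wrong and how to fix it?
Bug: WHERE evaluates per row before aggregation, so AVG() is unavailable

Fix: Use a subquery for AVG and a HAVING MIN(...) filter so the condition holds for every row in the group

Corrected query:
SELECT account FROM transactions GROUP BY account HAVING MIN(amount) > (SELECT AVG(amount) FROM transactions)

Result:
(no rows)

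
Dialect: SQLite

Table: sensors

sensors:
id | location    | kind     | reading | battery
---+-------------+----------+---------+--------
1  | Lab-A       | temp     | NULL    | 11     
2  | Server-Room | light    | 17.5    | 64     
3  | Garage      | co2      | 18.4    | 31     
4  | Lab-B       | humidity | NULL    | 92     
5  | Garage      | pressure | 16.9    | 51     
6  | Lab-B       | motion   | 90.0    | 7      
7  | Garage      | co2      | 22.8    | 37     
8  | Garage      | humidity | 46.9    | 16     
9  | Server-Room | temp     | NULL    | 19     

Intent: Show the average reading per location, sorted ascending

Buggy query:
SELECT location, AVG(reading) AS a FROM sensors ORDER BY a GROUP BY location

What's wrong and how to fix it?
Bug: GROUP BY must precede ORDER BY

Fix: Reorder: SELECT … FROM … GROUP BY … ORDER BY …

Corrected query:
SELECT location, AVG(reading) AS a FROM sensors GROUP BY location ORDER BY a

Result:
location    | a    
------------+------
Lab-A       | NULL 
Server-Room | 17.5 
Garage      | 26.25
Lab-B       | 90   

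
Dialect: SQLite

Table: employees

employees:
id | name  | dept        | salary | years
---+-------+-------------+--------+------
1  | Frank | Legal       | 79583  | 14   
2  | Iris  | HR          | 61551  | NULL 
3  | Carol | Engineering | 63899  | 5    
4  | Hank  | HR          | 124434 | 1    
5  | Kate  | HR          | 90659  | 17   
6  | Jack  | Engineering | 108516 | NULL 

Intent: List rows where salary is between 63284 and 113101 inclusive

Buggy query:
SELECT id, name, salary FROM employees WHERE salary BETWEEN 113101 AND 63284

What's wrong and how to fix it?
Bug: BETWEEN expects the lower bound first; with 113101 AND 63284 the range is empty

Fix: Write BETWEEN 63284 AND 113101

Corrected query:
SELECT id, name, salary FROM employees WHERE salary BETWEEN 63284 AND 113101

Result:
id | name  | salary
---+-------+-------
1  | Frank | 79583 
3  | Carol | 63899 
5  | Kate  | 90659 
6  | Jack  | 108516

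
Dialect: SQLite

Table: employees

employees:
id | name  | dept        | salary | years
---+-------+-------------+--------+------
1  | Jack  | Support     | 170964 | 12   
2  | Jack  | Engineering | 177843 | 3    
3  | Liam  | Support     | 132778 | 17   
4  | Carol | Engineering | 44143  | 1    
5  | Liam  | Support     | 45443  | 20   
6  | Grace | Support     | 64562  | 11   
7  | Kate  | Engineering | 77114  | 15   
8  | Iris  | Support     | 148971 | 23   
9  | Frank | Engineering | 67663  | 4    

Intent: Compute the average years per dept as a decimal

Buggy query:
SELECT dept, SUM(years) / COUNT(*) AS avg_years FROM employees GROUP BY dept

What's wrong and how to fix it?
Bug: SUM(years) and COUNT(*) are both integers; the division truncates the fractional part

Fix: Cast one side to REAL so the division keeps the fractional part

Corrected query:
SELECT dept, SUM(years) * 1.0 / COUNT(*) AS avg_years FROM employees GROUP BY dept

Result:
dept        | avg_years
------------+----------
Engineering | 5.75     
Support     | 16.6     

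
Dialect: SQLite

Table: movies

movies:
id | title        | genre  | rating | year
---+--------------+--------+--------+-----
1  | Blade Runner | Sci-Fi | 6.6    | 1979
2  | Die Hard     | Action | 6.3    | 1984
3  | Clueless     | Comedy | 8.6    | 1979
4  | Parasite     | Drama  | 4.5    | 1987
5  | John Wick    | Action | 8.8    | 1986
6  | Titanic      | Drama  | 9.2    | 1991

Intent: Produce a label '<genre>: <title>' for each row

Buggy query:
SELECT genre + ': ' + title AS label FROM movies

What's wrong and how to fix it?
Bug: '+' is numeric addition; on text columns SQLite converts them to 0 instead of concatenating

Fix: Replace + with || to concatenate text

Corrected query:
SELECT genre || ': ' || title AS label FROM movies

Result:
label               
--------------------
Sci-Fi: Blade Runner
Action: Die Hard    
Comedy: Clueless    
Drama: Parasite     
Action: John Wick   
Drama: Titanic      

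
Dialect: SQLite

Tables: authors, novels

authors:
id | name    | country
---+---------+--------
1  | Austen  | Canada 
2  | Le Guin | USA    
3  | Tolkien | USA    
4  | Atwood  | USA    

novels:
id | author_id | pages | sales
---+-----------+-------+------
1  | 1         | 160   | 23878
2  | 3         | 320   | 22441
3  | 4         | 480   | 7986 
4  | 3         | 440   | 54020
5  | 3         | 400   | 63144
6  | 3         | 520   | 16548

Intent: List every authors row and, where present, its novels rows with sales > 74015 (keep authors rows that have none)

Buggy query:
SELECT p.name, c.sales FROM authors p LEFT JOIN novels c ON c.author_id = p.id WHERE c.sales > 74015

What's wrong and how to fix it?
Bug: Filtering c.sales in WHERE discards the NULL rows produced by LEFT JOIN, turning it into an inner join

Fix: Put 'c.sales > 74015' in the JOIN's ON clause instead of WHERE

Corrected query:
SELECT p.name, c.sales FROM authors p LEFT JOIN novels c ON c.author_id = p.id AND c.sales > 74015

Result:
name    | sales
--------+------
Austen  | NULL 
Le Guin | NULL 
Tolkien | NULL 
Atwood  | NULL 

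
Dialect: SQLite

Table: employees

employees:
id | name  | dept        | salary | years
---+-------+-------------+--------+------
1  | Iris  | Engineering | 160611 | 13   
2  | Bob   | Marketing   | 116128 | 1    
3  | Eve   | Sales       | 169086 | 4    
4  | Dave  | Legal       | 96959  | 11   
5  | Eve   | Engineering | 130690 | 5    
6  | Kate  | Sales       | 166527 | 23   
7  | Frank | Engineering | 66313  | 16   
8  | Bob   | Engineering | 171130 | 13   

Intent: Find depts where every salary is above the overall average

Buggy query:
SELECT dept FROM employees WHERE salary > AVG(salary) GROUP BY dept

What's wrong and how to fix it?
Bug: AVG() is an aggregate; it can't sit directly in WHERE

Fix: Compute the overall average in a scalar subquery and compare each group's MIN against it in HAVING

Corrected query:
SELECT dept FROM employees GROUP BY dept HAVING MIN(salary) > (SELECT AVG(salary) FROM employees)

Result:
dept 
-----
Sales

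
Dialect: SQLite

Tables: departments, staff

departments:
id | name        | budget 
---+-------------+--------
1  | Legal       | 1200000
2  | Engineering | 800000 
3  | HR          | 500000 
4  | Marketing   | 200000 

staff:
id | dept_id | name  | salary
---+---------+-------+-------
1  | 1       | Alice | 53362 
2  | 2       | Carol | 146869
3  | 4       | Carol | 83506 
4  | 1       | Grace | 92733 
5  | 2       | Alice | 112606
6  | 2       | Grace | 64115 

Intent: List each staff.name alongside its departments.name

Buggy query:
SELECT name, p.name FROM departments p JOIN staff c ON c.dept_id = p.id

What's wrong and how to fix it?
Bug: 'name' exists in both joined tables, so the database can't tell which one is meant

Fix: Qualify the column with its table alias (c.name)

Corrected query:
SELECT c.name, p.name FROM departments p JOIN staff c ON c.dept_id = p.id

Result:
name  | name       
------+------------
Alice | Legal      
Carol | Engineering
Carol | Marketing  
Grace | Legal      
Alice | Engineering
Grace | Engineering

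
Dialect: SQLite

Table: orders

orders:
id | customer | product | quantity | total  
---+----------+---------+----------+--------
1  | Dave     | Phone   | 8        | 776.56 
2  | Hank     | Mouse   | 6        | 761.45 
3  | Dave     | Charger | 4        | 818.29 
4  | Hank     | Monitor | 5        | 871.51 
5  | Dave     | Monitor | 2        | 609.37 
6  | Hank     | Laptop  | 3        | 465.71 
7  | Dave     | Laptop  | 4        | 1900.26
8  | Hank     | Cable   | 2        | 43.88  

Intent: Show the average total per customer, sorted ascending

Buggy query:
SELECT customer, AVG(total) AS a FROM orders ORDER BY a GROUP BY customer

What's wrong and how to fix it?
Bug: GROUP BY must precede ORDER BY

Fix: Move ORDER BY to the end, after GROUP BY

Corrected query:
SELECT customer, AVG(total) AS a FROM orders GROUP BY customer ORDER BY a

Result:
customer | a       
---------+---------
Hank     | 535.6375
Dave     | 1026.12 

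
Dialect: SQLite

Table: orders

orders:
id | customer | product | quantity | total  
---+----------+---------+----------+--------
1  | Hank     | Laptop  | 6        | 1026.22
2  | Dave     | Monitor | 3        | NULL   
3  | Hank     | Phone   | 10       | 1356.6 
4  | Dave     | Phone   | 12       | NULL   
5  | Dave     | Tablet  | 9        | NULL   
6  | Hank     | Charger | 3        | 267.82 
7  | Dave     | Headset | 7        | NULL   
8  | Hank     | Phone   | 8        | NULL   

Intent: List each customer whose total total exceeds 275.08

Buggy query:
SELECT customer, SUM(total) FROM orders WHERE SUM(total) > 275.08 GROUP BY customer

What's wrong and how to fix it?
Bug: SUM(total) is an aggregate, but WHERE filters rows before aggregation

Fix: Use HAVING (which filters groups after aggregation) instead of WHERE

Corrected query:
SELECT customer, SUM(total) FROM orders GROUP BY customer HAVING SUM(total) > 275.08

Result:
customer | SUM(total)
---------+-----------
Hank     | 2650.64   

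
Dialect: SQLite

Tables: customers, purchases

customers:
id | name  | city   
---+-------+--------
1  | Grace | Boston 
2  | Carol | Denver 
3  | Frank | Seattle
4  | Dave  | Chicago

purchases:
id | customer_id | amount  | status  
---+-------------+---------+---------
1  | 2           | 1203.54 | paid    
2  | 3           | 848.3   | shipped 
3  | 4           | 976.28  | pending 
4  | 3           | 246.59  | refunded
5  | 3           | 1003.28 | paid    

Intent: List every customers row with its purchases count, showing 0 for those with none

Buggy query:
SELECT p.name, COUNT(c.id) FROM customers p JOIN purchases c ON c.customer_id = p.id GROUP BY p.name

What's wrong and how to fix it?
Bug: An inner join excludes parents with zero children

Fix: Switch to LEFT JOIN to retain unmatched parent rows

Corrected query:
SELECT p.name, COUNT(c.id) FROM customers p LEFT JOIN purchases c ON c.customer_id = p.id GROUP BY p.name

Result:
name  | COUNT(c.id)
------+------------
Carol | 1          
Dave  | 1          
Frank | 3          
Grace | 0          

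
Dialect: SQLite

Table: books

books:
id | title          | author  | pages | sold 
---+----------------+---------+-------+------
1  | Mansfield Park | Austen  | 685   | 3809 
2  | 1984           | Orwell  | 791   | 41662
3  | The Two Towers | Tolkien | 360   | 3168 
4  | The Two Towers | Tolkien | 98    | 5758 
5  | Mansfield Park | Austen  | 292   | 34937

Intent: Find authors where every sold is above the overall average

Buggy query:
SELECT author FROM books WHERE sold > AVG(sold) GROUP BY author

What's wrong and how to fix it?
Bug: AVG() is an aggregate; it can't sit directly in WHERE

Fix: Use a subquery for AVG and a HAVING MIN(...) filter so the condition holds for every row in the group

Corrected query:
SELECT author FROM books GROUP BY author HAVING MIN(sold) > (SELECT AVG(sold) FROM books)

Result:
author
------
Orwell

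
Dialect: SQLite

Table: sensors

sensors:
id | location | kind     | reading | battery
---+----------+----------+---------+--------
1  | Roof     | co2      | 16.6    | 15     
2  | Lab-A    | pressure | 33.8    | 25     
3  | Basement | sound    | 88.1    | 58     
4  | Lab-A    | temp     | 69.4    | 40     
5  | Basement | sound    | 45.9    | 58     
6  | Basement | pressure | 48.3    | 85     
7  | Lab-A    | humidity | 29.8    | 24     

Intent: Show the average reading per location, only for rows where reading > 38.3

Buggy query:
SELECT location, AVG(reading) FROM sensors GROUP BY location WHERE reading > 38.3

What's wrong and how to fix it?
Bug: Row-level WHERE must come before GROUP BY in the clause order

Fix: Place WHERE between FROM and GROUP BY

Corrected query:
SELECT location, AVG(reading) FROM sensors WHERE reading > 38.3 GROUP BY location

Result:
location | AVG(reading)
---------+-------------
Basement | 60.766667   
Lab-A    | 69.4        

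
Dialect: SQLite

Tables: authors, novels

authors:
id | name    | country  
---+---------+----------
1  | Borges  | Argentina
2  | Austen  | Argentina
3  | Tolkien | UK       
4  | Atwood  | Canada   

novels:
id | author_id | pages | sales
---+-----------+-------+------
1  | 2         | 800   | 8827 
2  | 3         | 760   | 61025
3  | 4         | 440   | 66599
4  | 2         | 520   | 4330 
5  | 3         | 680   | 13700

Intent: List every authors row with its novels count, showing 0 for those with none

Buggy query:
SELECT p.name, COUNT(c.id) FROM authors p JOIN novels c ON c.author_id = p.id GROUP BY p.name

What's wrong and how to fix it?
Bug: INNER JOIN drops authors rows that have no matching novels rows

Fix: Use LEFT JOIN so parents without children still appear (COUNT(c.id) gives 0)

Corrected query:
SELECT p.name, COUNT(c.id) FROM authors p LEFT JOIN novels c ON c.author_id = p.id GROUP BY p.name

Result:
name    | COUNT(c.id)
--------+------------
Atwood  | 1          
Austen  | 2          
Borges  | 0          
Tolkien | 2          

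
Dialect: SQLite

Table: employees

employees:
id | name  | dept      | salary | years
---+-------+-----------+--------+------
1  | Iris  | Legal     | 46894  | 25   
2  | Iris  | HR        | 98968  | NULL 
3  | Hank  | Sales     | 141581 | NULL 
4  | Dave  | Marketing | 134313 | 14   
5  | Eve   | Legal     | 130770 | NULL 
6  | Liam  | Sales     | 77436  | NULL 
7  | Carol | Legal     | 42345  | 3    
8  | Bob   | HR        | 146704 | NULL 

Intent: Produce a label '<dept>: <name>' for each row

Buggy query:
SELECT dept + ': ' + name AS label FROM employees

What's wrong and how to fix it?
Bug: SQLite uses || for string concatenation; + coerces text to numbers (yielding 0)

Fix: Use the || operator for string concatenation

Corrected query:
SELECT dept || ': ' || name AS label FROM employees

Result:
label          
---------------
Legal: Iris    
HR: Iris       
Sales: Hank    
Marketing: Dave
Legal: Eve     
Sales: Liam    
Legal: Carol   
HR: Bob        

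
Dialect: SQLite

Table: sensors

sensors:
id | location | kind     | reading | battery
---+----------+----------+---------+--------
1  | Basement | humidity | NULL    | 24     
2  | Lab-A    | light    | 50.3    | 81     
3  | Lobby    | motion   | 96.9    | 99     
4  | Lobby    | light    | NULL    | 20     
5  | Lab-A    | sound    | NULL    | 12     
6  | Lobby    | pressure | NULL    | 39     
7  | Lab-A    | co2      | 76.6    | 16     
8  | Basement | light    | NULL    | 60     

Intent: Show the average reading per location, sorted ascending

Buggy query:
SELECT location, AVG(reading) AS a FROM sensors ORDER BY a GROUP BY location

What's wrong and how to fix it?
Bug: ORDER BY appears before GROUP BY; SQL clause order requires GROUP BY first

Fix: Move ORDER BY to the end, after GROUP BY

Corrected query:
SELECT location, AVG(reading) AS a FROM sensors GROUP BY location ORDER BY a

Result:
location | a    
---------+------
Basement | NULL 
Lab-A    | 63.45
Lobby    | 96.9 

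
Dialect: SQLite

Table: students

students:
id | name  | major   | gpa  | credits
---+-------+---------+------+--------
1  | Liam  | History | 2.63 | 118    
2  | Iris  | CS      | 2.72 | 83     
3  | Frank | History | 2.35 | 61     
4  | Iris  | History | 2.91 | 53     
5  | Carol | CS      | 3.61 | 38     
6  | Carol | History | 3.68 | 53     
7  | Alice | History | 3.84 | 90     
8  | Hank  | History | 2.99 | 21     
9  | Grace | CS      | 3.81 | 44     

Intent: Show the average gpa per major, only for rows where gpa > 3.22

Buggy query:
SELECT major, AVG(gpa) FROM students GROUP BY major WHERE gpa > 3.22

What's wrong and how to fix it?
Bug: WHERE cannot follow GROUP BY

Fix: Place WHERE between FROM and GROUP BY

Corrected query:
SELECT major, AVG(gpa) FROM students WHERE gpa > 3.22 GROUP BY major

Result:
major   | AVG(gpa)
--------+---------
CS      | 3.71    
History | 3.76    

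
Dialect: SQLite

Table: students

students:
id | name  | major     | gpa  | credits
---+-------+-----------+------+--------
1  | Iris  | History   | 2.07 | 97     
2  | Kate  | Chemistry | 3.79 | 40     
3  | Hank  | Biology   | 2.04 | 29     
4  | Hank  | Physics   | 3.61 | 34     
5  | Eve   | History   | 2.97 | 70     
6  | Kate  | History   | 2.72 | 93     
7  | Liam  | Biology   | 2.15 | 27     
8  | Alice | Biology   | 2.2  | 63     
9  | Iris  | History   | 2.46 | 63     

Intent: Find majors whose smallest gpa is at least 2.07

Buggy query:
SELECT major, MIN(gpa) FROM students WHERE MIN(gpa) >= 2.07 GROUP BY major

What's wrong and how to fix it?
Bug: Aggregates like MIN are computed per group after WHERE runs

Fix: Replace WHERE with HAVING after the GROUP BY

Corrected query:
SELECT major, MIN(gpa) FROM students GROUP BY major HAVING MIN(gpa) >= 2.07

Result:
major     | MIN(gpa)
----------+---------
Chemistry | 3.79    
History   | 2.07    
Physics   | 3.61    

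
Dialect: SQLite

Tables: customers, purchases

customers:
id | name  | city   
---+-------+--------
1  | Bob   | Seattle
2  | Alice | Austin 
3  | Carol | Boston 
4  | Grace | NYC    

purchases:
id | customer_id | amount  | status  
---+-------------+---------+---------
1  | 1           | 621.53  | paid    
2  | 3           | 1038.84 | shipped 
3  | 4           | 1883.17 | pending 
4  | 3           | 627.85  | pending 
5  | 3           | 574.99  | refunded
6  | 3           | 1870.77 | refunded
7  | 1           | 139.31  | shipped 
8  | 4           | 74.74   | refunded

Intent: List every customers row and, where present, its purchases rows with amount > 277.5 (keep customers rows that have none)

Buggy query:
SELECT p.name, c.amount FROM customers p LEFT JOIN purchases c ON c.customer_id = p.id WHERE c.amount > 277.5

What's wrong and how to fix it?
Bug: A WHERE condition on the right-hand table after LEFT JOIN drops unmatched parents

Fix: Put 'c.amount > 277.5' in the JOIN's ON clause instead of WHERE

Corrected query:
SELECT p.name, c.amount FROM customers p LEFT JOIN purchases c ON c.customer_id = p.id AND c.amount > 277.5

Result:
name  | amount 
------+--------
Bob   | 621.53 
Alice | NULL   
Carol | 574.99 
Carol | 627.85 
Carol | 1038.84
Carol | 1870.77
Grace | 1883.17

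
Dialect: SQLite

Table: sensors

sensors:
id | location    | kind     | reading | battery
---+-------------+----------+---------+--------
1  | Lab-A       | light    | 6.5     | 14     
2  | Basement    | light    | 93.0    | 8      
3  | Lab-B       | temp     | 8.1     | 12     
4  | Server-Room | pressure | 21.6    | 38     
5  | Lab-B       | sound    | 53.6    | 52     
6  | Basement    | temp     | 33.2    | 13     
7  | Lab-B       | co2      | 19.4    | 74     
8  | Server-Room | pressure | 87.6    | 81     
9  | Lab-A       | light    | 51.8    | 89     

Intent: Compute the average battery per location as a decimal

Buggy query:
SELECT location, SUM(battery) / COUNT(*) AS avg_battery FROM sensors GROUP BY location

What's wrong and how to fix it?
Bug: Both operands are integers, so '/' performs integer division and truncates

Fix: Cast one side to REAL so the division keeps the fractional part

Corrected query:
SELECT location, SUM(battery) * 1.0 / COUNT(*) AS avg_battery FROM sensors GROUP BY location

Result:
location    | avg_battery
------------+------------
Basement    | 10.5       
Lab-A       | 51.5       
Lab-B       | 46         
Server-Room | 59.5       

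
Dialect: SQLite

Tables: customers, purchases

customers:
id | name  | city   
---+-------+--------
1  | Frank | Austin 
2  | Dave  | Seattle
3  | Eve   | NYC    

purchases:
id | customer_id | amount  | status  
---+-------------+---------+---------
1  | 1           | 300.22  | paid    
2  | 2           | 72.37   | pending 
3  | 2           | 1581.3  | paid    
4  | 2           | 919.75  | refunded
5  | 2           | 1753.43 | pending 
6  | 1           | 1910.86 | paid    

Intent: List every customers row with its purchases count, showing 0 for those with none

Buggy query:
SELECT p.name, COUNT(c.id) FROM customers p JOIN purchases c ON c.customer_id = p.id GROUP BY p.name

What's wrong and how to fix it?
Bug: An inner join excludes parents with zero children

Fix: Switch to LEFT JOIN to retain unmatched parent rows

Corrected query:
SELECT p.name, COUNT(c.id) FROM customers p LEFT JOIN purchases c ON c.customer_id = p.id GROUP BY p.name

Result:
name  | COUNT(c.id)
------+------------
Dave  | 4          
Eve   | 0          
Frank | 2          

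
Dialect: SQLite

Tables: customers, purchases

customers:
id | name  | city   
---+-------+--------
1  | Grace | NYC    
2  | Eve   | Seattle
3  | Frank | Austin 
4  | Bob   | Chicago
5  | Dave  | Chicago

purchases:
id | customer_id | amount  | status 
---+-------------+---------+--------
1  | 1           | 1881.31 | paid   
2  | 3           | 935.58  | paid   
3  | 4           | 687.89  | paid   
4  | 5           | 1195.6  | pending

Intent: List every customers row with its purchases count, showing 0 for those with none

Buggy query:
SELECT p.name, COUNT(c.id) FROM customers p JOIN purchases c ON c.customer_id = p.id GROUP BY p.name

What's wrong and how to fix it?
Bug: INNER JOIN drops customers rows that have no matching purchases rows

Fix: Switch to LEFT JOIN to retain unmatched parent rows

Corrected query:
SELECT p.name, COUNT(c.id) FROM customers p LEFT JOIN purchases c ON c.customer_id = p.id GROUP BY p.name

Result:
name  | COUNT(c.id)
------+------------
Bob   | 1          
Dave  | 1          
Eve   | 0          
Frank | 1          
Grace | 1          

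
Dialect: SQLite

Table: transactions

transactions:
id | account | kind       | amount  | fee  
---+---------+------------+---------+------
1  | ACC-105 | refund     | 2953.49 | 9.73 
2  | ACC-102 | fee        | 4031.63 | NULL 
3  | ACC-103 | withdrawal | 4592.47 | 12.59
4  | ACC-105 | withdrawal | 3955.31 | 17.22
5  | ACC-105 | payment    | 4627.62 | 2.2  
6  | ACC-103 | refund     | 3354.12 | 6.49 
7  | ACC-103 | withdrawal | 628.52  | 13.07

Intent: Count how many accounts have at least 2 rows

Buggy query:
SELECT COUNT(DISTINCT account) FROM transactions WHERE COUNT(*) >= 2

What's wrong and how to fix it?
Bug: COUNT(*) cannot appear in WHERE; the per-group count doesn't exist yet

Fix: Use a subquery that GROUPs and filters with HAVING, then count its rows

Corrected query:
SELECT COUNT(*) FROM (SELECT account FROM transactions GROUP BY account HAVING COUNT(*) >= 2)

Result:
COUNT(*)
--------
2       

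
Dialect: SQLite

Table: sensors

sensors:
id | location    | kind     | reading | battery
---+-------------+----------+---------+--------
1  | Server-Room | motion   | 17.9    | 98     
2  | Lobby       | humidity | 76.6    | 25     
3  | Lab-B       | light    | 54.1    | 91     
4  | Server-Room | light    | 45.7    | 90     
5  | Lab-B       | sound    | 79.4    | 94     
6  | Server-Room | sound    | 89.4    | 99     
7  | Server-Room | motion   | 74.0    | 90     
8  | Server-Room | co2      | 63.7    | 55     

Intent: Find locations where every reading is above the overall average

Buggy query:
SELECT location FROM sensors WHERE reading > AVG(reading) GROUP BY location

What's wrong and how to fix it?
Bug: WHERE evaluates per row before aggregation, so AVG() is unavailable

Fix: Use a subquery for AVG and a HAVING MIN(...) filter so the condition holds for every row in the group

Corrected query:
SELECT location FROM sensors GROUP BY location HAVING MIN(reading) > (SELECT AVG(reading) FROM sensors)

Result:
location
--------
Lobby   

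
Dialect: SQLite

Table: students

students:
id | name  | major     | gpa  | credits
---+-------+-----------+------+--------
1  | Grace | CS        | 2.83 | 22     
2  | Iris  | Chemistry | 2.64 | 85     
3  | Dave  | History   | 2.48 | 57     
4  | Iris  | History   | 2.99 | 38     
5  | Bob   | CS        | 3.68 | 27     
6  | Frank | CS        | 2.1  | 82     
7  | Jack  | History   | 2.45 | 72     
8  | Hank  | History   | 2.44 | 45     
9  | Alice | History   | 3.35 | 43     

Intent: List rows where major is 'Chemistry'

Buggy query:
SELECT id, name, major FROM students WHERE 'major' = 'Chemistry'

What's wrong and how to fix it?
Bug: 'major' in single quotes is a string literal, not the column; the comparison is literal-vs-literal and never true

Fix: Reference the column as major without single quotes

Corrected query:
SELECT id, name, major FROM students WHERE major = 'Chemistry'

Result:
id | name | major    
---+------+----------
2  | Iris | Chemistry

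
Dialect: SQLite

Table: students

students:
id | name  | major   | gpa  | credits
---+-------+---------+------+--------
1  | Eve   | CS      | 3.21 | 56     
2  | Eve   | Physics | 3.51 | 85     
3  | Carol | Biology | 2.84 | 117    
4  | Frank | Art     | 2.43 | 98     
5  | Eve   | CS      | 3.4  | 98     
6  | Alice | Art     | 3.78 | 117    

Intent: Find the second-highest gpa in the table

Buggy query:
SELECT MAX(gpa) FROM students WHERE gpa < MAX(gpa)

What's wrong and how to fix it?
Bug: MAX(gpa) on the right of the comparison is an aggregate-in-WHERE error

Fix: Compute the overall MAX in a subquery, then take MAX of rows below it

Corrected query:
SELECT MAX(gpa) FROM students WHERE gpa < (SELECT MAX(gpa) FROM students)

Result:
MAX(gpa)
--------
3.51    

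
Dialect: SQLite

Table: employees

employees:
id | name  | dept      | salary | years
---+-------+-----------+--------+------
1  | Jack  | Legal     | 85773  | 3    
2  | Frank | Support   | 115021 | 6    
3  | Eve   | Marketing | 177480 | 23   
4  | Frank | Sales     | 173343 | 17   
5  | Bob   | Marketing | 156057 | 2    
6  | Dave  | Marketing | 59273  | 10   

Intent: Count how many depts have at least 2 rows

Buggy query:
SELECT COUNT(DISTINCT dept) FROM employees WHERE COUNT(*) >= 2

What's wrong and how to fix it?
Bug: COUNT(*) cannot appear in WHERE; the per-group count doesn't exist yet

Fix: Group first with HAVING COUNT(*) >= 2, then COUNT the resulting groups

Corrected query:
SELECT COUNT(*) FROM (SELECT dept FROM employees GROUP BY dept HAVING COUNT(*) >= 2)

Result:
COUNT(*)
--------
1       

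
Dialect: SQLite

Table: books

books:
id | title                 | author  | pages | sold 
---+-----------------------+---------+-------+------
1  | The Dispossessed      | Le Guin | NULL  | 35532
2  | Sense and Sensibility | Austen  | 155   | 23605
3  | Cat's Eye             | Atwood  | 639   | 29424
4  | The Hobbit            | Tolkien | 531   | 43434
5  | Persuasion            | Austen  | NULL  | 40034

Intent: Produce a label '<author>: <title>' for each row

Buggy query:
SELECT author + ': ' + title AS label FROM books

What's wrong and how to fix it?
Bug: SQLite uses || for string concatenation; + coerces text to numbers (yielding 0)

Fix: Replace + with || to concatenate text

Corrected query:
SELECT author || ': ' || title AS label FROM books

Result:
label                        
-----------------------------
Le Guin: The Dispossessed    
Austen: Sense and Sensibility
Atwood: Cat's Eye            
Tolkien: The Hobbit          
Austen: Persuasion           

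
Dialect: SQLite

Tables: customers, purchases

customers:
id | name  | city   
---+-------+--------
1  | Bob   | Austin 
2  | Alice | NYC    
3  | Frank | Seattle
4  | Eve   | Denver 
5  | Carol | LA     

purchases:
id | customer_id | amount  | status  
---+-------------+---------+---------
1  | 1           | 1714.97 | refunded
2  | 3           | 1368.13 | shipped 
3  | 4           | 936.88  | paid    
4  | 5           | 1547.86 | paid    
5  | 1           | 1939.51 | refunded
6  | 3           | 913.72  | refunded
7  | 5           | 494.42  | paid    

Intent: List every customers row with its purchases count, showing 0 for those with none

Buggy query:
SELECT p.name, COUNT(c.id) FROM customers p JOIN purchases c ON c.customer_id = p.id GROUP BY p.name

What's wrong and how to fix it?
Bug: INNER JOIN drops customers rows that have no matching purchases rows

Fix: Use LEFT JOIN so parents without children still appear (COUNT(c.id) gives 0)

Corrected query:
SELECT p.name, COUNT(c.id) FROM customers p LEFT JOIN purchases c ON c.customer_id = p.id GROUP BY p.name

Result:
name  | COUNT(c.id)
------+------------
Alice | 0          
Bob   | 2          
Carol | 2          
Eve   | 1          
Frank | 2          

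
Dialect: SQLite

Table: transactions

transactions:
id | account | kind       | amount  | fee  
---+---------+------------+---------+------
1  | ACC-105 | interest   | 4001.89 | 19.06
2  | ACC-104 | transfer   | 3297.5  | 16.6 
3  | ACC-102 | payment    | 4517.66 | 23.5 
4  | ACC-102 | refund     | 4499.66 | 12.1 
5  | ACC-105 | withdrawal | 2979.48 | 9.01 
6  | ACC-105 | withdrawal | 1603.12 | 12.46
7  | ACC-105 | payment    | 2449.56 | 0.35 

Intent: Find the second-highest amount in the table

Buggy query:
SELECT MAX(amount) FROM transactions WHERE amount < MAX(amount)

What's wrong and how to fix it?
Bug: The inner MAX is an aggregate inside WHERE, which is not allowed

Fix: Compute the overall MAX in a subquery, then take MAX of rows below it

Corrected query:
SELECT MAX(amount) FROM transactions WHERE amount < (SELECT MAX(amount) FROM transactions)

Result:
MAX(amount)
-----------
4499.66    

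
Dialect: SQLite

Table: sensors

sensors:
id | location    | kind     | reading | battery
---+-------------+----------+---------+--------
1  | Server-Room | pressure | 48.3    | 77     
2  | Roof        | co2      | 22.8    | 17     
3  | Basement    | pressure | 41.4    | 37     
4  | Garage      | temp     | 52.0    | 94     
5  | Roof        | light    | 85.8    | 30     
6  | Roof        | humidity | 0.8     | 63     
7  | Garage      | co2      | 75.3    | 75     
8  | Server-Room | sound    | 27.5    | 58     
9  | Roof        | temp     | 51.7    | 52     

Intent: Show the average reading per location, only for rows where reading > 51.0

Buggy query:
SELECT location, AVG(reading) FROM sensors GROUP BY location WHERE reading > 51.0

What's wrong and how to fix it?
Bug: Row-level WHERE must come before GROUP BY in the clause order

Fix: Move the WHERE clause before GROUP BY

Corrected query:
SELECT location, AVG(reading) FROM sensors WHERE reading > 51.0 GROUP BY location

Result:
location | AVG(reading)
---------+-------------
Garage   | 63.65       
Roof     | 68.75       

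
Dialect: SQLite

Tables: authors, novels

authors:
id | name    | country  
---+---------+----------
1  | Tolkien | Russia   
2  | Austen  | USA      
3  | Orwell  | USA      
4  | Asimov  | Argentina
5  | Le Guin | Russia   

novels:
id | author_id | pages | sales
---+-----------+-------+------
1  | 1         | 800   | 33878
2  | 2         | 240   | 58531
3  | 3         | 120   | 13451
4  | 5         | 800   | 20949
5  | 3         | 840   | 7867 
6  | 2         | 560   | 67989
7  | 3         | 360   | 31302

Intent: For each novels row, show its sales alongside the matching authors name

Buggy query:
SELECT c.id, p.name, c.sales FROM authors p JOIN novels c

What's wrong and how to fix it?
Bug: JOIN with no ON clause produces a cartesian product; every novels row pairs with every authors row

Fix: Add ON c.author_id = p.id to the JOIN

Corrected query:
SELECT c.id, p.name, c.sales FROM authors p JOIN novels c ON c.author_id = p.id

Result:
id | name    | sales
---+---------+------
1  | Tolkien | 33878
2  | Austen  | 58531
3  | Orwell  | 13451
4  | Le Guin | 20949
5  | Orwell  | 7867 
6  | Austen  | 67989
7  | Orwell  | 31302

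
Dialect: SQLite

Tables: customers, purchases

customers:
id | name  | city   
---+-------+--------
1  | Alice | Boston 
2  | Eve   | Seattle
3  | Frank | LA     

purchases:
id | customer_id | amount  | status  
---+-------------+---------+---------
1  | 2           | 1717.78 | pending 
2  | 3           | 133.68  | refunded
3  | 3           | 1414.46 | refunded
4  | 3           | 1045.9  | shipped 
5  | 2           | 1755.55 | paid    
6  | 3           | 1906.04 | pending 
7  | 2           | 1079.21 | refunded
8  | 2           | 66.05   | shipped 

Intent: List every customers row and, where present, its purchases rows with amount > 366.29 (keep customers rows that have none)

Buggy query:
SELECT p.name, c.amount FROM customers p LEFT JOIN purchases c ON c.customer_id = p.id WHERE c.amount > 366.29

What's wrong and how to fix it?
Bug: A WHERE condition on the right-hand table after LEFT JOIN drops unmatched parents

Fix: Move the right-table condition into the ON clause so unmatched parents are kept

Corrected query:
SELECT p.name, c.amount FROM customers p LEFT JOIN purchases c ON c.customer_id = p.id AND c.amount > 366.29

Result:
name  | amount 
------+--------
Alice | NULL   
Eve   | 1079.21
Eve   | 1717.78
Eve   | 1755.55
Frank | 1045.9 
Frank | 1414.46
Frank | 1906.04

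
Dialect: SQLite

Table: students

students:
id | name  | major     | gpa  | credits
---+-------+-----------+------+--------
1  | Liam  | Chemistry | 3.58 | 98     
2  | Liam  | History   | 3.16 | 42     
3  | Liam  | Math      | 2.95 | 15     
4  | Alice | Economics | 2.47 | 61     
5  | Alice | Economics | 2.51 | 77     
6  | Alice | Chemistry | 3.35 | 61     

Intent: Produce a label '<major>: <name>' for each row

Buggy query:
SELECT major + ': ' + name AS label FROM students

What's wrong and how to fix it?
Bug: SQLite uses || for string concatenation; + coerces text to numbers (yielding 0)

Fix: Replace + with || to concatenate text

Corrected query:
SELECT major || ': ' || name AS label FROM students

Result:
label           
----------------
Chemistry: Liam 
History: Liam   
Math: Liam      
Economics: Alice
Economics: Alice
Chemistry: Alice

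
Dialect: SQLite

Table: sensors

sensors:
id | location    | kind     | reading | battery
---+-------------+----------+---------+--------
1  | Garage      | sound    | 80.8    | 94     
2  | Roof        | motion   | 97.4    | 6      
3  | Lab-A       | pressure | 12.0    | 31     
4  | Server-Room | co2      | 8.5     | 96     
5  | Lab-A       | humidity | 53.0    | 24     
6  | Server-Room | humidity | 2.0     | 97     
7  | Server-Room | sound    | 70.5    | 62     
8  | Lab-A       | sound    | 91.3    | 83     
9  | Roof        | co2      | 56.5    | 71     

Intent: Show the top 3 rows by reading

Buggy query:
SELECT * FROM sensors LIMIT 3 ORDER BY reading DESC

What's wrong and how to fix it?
Bug: LIMIT must come after ORDER BY

Fix: Sort with ORDER BY, then apply LIMIT

Corrected query:
SELECT * FROM sensors ORDER BY reading DESC LIMIT 3

Result:
id | location | kind   | reading | battery
---+----------+--------+---------+--------
2  | Roof     | motion | 97.4    | 6      
8  | Lab-A    | sound  | 91.3    | 83     
1  | Garage   | sound  | 80.8    | 94     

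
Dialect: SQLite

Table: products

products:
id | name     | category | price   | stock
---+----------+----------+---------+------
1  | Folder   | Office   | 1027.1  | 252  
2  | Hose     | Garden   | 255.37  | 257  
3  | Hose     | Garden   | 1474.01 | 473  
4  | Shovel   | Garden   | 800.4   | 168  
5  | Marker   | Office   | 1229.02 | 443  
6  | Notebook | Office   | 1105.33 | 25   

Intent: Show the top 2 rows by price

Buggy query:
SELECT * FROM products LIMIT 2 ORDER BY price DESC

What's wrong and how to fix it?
Bug: LIMIT must come after ORDER BY

Fix: Sort with ORDER BY, then apply LIMIT

Corrected query:
SELECT * FROM products ORDER BY price DESC LIMIT 2

Result:
id | name   | category | price   | stock
---+--------+----------+---------+------
3  | Hose   | Garden   | 1474.01 | 473  
5  | Marker | Office   | 1229.02 | 443  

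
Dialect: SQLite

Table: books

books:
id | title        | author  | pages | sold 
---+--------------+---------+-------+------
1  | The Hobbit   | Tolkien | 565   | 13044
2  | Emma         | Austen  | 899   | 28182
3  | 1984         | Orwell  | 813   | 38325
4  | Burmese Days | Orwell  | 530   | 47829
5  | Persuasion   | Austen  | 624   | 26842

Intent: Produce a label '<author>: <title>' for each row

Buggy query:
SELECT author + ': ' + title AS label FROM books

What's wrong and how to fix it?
Bug: '+' is numeric addition; on text columns SQLite converts them to 0 instead of concatenating

Fix: Use the || operator for string concatenation

Corrected query:
SELECT author || ': ' || title AS label FROM books

Result:
label               
--------------------
Tolkien: The Hobbit 
Austen: Emma        
Orwell: 1984        
Orwell: Burmese Days
Austen: Persuasion  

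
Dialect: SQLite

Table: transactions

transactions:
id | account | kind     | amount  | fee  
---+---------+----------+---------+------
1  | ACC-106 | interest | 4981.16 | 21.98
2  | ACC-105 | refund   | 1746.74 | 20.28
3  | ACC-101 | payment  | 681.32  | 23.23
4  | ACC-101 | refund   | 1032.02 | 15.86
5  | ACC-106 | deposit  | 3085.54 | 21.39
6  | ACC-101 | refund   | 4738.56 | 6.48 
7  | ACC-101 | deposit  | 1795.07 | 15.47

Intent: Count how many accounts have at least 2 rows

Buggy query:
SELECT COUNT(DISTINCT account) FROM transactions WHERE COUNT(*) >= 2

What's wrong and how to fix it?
Bug: WHERE filters individual rows, not groups, so a group-level COUNT is invalid there

Fix: Group first with HAVING COUNT(*) >= 2, then COUNT the resulting groups

Corrected query:
SELECT COUNT(*) FROM (SELECT account FROM transactions GROUP BY account HAVING COUNT(*) >= 2)

Result:
COUNT(*)
--------
2       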